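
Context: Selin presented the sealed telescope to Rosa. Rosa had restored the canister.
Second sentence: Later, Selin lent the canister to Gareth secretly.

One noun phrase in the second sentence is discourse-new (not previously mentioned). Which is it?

Gareth

"Selin" and "the canister" in the second sentence are given — already mentioned in the context.
"Gareth" has no antecedent in the context; it is discourse-new.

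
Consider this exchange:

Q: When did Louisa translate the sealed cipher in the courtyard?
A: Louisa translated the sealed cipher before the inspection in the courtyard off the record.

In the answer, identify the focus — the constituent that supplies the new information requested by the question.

before the inspection

The wh-word "when" asks about the time.
In the answer, "Louisa", "the sealed cipher" and "in the courtyard" are given — repeated from the question.
"off the record" is also new, but it specifies the manner, which is not what the question asks about — so it is not the focus.
The constituent filling the time gap is "before the inspection"; that is the focus.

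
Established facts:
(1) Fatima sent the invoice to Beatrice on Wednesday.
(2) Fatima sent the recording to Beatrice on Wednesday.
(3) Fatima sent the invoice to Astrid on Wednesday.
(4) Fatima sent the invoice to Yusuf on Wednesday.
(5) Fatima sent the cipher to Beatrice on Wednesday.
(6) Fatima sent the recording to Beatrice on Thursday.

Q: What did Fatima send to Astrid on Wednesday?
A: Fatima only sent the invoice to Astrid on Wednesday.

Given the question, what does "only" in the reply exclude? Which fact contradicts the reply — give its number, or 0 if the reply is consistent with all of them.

The question "What did ...?" targets the thing, so in the reply the focus falls on "the invoice".
So "only" ranges over things; the rest (agent = Fatima, recipient = Astrid, setting = on Wednesday) is presupposed.
No fact keeps agent = Fatima, recipient = Astrid, setting = on Wednesday while changing the thing; every other fact differs on something backgrounded. The reply stands.
(Fact (1) would refute a reading with focus on the recipient — but that is not what the question asks.)

0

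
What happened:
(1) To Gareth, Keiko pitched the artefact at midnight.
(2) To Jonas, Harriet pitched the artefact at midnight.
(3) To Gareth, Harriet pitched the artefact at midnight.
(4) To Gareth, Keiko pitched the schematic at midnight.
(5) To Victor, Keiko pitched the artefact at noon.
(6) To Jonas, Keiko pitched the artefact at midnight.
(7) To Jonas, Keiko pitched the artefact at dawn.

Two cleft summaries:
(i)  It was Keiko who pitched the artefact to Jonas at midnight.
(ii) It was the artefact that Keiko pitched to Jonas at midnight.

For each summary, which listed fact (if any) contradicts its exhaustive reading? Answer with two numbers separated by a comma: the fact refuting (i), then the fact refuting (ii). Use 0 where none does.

(i): focus "Keiko". Looking for same thing, recipient, setting (the artefact / Jonas / at midnight) with some other agent — fact (2) has Harriet there. Refuted.
(ii): focus "the artefact". No fact shares same agent, recipient, setting (Keiko / Jonas / at midnight) with a different thing. 0.

2, 0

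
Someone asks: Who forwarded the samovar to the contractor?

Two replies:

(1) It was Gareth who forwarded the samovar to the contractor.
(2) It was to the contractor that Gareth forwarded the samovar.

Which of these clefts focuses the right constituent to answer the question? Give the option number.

1

The question word "who" targets the subject (agent).
Option (1) clefts "Gareth" — that matches what the question asks about.
Option (2) clefts "to the contractor" — the recipient, not what was asked.
So the congruent reply is (1).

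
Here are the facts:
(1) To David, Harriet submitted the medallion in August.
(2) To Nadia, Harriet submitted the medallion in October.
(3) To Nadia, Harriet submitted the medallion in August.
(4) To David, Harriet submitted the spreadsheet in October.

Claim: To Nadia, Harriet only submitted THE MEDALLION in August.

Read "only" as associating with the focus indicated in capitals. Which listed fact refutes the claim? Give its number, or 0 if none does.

Focus (in capitals) is "the medallion" — the thing. "Only" excludes alternative things while holding fixed agent = Harriet, recipient = Nadia, setting = in August.
Every other fact changes something in the background, not just the thing. Nothing refutes the claim.

0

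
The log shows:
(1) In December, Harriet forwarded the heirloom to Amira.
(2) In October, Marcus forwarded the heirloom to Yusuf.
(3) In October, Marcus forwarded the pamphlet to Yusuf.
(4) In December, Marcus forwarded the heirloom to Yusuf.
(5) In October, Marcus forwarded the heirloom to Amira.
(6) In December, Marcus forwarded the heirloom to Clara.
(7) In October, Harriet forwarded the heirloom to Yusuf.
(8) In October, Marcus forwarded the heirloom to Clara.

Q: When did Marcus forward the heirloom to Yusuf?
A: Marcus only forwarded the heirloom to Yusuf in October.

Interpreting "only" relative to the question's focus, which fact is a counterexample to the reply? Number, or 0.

Answering "When did ...?" puts focus on the setting — here, "in October".
So "only" ranges over settings; the rest (agent = Marcus, thing = the heirloom, recipient = Yusuf) is presupposed.
Fact (4) shares the background with a different setting (in December) — counterexample.
(Fact (5) would refute a reading with focus on the recipient — but that is not what the question asks.)

4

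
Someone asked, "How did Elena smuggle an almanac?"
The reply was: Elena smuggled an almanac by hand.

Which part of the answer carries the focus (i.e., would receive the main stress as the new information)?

by hand

The wh-word "how" asks about the manner.
In the answer, "Elena" and "an almanac" are given — repeated from the question.
The constituent filling the manner gap is "by hand"; that is the focus and would carry nuclear stress.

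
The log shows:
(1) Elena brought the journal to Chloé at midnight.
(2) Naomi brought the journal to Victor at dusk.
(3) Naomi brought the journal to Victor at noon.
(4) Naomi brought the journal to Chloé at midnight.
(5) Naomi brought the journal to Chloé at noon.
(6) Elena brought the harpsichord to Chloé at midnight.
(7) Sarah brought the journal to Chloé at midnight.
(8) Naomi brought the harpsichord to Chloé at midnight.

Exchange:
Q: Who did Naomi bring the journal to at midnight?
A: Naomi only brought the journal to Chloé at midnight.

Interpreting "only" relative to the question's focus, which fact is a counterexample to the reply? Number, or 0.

0

The question "Who did ... to ...?" targets the recipient, so in the reply the focus falls on "Chloé".
"Only" then excludes alternative recipients while the background — Naomi as agent and the journal as thing and at midnight as setting — is held fixed.
No fact keeps Naomi as agent and the journal as thing and at midnight as setting while changing the recipient; every other fact differs on something backgrounded. The reply stands.
(Fact (8) would refute a reading with focus on the thing — but that is not what the question asks.)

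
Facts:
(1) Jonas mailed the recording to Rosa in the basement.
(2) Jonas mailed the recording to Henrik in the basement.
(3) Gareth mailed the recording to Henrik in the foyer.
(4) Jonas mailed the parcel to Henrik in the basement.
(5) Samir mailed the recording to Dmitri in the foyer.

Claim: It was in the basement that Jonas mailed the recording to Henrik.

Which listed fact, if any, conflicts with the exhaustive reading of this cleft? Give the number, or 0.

The cleft puts "in the basement" in focus and presupposes the open proposition with Jonas as agent and the recording as thing and Henrik as recipient.
Exhaustivity: in the basement is the only setting satisfying that background.
Every other fact differs from the presupposition on some backgrounded slot, so none challenges the exhaustivity.

0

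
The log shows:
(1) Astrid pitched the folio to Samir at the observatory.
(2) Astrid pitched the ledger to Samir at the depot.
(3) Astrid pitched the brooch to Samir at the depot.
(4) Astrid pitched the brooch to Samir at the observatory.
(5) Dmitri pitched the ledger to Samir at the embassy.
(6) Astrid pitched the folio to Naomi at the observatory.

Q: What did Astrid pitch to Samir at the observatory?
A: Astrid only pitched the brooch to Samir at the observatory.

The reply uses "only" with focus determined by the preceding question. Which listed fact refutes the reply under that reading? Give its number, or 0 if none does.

The question "What did ...?" targets the thing, so in the reply the focus falls on "the brooch".
"Only" then excludes alternative things while the background — same agent, recipient, setting (Astrid / Samir / at the observatory) — is held fixed.
Fact (1) keeps same agent, recipient, setting (Astrid / Samir / at the observatory) but has thing = the folio; that refutes the reply.
(Fact (3) would refute a reading with focus on the setting — but that is not what the question asks.)

1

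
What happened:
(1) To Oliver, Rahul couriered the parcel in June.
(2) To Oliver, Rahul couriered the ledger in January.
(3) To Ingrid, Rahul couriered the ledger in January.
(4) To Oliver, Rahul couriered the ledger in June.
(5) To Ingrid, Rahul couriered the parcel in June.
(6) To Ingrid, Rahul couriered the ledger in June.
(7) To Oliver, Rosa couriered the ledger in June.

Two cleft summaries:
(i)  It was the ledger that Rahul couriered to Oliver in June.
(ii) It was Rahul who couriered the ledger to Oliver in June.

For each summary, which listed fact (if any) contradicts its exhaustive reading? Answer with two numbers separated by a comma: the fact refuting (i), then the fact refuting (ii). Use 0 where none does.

(i): focus "the ledger". Looking for same agent, recipient, setting (Rahul / Oliver / in June) with some other thing — fact (1) has the parcel there. Refuted.
(ii): focus "Rahul". Looking for same thing, recipient, setting (the ledger / Oliver / in June) with some other agent — fact (7) has Rosa there. Refuted.

1, 7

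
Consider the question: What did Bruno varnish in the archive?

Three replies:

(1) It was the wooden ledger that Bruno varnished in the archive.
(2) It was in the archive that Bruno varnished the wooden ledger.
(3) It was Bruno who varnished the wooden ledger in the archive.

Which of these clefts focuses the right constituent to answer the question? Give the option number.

1

The question word "what" targets the direct object.
Option (1) clefts "the wooden ledger" — that matches what the question asks about.
Option (2) clefts "in the archive" — the location, not what was asked.
Option (3) clefts "Bruno" — the subject (agent), not what was asked.
So the congruent reply is (1).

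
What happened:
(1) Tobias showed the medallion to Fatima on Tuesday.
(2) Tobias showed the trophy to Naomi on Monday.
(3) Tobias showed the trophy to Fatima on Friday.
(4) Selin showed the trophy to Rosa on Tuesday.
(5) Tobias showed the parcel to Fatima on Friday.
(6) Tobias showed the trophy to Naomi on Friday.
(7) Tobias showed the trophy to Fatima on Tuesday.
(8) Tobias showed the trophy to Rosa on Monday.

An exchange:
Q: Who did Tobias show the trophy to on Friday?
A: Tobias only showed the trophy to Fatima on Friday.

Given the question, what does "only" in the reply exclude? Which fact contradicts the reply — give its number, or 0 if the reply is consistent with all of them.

The question "Who did ... to ...?" targets the recipient, so in the reply the focus falls on "Fatima".
"Only" then excludes alternative recipients while the background — same agent, thing, setting (Tobias / the trophy / on Friday) — is held fixed.
Fact (6) shares the background with a different recipient (Naomi) — counterexample.
(Fact (7) would refute a reading with focus on the setting — but that is not what the question asks.)

6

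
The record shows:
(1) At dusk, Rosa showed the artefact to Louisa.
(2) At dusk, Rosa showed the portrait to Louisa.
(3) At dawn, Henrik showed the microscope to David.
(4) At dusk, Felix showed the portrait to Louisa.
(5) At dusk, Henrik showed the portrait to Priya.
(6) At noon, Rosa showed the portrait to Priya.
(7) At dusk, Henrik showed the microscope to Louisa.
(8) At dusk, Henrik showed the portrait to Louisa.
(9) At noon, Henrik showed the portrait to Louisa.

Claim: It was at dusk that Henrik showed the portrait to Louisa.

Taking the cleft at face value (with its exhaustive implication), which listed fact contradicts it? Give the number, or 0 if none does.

Focus of the cleft: "at dusk" (the setting). Presupposed background: Henrik as agent and the portrait as thing and Louisa as recipient.
The exhaustive reading says no other setting fits that background.
Fact (9) shares the background but with setting = at noon; exhaustivity is violated.

9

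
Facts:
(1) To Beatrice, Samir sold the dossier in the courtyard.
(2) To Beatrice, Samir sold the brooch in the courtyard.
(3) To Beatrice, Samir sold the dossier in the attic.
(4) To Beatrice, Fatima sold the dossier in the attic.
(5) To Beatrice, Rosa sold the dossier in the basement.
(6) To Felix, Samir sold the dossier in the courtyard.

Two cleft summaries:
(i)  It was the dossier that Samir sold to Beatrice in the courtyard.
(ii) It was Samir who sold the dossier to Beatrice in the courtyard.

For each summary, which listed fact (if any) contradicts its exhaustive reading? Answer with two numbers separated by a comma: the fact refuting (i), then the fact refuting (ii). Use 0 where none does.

2, 0

(i): focus "the dossier". Looking for same agent, recipient, setting (Samir / Beatrice / in the courtyard) with some other thing — fact (2) has the brooch there. Refuted.
(ii): focus "Samir". No fact shares same thing, recipient, setting (the dossier / Beatrice / in the courtyard) with a different agent. 0.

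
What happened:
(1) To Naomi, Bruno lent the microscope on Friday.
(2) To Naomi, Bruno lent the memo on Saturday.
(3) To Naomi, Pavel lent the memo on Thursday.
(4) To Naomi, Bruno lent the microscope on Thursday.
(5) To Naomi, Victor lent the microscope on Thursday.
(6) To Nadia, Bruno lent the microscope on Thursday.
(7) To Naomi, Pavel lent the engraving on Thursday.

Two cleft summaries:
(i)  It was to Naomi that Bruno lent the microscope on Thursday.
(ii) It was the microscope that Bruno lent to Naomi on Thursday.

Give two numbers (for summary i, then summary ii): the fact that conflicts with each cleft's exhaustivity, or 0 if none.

6, 0

(i): focus "Naomi". Looking for same agent, thing, setting (Bruno / the microscope / on Thursday) with some other recipient — fact (6) has Nadia there. Refuted.
(ii): focus "the microscope". No fact shares same agent, recipient, setting (Bruno / Naomi / on Thursday) with a different thing. 0.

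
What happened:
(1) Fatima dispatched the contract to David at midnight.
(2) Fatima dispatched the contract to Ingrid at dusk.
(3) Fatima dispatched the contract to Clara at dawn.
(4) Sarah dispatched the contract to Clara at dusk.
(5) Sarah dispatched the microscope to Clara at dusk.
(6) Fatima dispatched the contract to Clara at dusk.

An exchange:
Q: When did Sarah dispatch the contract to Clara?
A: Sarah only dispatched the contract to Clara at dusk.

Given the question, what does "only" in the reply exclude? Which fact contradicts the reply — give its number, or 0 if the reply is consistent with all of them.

0

The question "When did ...?" targets the setting, so in the reply the focus falls on "at dusk".
"Only" then excludes alternative settings while the background — same agent, thing, recipient (Sarah / the contract / Clara) — is held fixed.
No fact keeps same agent, thing, recipient (Sarah / the contract / Clara) while changing the setting; every other fact differs on something backgrounded. The reply stands.
(Fact (5) would refute a reading with focus on the thing — but that is not what the question asks.)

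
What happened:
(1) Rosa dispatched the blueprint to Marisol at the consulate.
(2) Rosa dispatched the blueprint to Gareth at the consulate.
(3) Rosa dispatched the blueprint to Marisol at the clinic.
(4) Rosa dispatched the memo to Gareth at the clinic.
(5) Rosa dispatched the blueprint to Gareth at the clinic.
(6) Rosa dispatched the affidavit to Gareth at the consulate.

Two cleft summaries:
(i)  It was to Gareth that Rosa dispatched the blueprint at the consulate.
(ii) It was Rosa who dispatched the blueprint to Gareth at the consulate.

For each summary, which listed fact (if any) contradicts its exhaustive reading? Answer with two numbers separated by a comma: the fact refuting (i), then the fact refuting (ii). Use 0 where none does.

1, 0

Summary (i) focuses "Gareth" (the recipient); background same agent, thing, setting (Rosa / the blueprint / at the consulate). Fact (1) matches that background with recipient = Marisol — refutes (i).
Summary (ii) focuses "Rosa" (the agent); background same thing, recipient, setting (the blueprint / Gareth / at the consulate). No fact matches that background with a different agent, so 0.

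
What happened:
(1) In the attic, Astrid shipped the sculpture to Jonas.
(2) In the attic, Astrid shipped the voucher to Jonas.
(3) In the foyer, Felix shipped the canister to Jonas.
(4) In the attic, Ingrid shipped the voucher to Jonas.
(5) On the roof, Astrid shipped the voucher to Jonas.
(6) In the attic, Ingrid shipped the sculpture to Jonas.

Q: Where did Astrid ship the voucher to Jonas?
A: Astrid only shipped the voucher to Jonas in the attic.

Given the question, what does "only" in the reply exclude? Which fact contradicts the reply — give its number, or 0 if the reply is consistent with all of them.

Answering "Where did ...?" puts focus on the setting — here, "in the attic".
"Only" then excludes alternative settings while the background — Astrid as agent and the voucher as thing and Jonas as recipient — is held fixed.
Fact (5) shares the background with a different setting (on the roof) — counterexample.
(Fact (1) would refute a reading with focus on the thing — but that is not what the question asks.)

5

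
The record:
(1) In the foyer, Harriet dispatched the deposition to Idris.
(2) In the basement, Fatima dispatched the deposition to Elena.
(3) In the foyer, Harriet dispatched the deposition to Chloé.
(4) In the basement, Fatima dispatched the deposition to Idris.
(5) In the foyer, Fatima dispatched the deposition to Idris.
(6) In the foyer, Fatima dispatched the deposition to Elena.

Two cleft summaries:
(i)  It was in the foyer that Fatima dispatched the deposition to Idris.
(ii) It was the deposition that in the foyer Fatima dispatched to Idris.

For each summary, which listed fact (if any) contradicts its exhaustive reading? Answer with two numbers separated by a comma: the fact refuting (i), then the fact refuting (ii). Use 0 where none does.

Summary (i) focuses "in the foyer" (the setting); background agent = Fatima, thing = the deposition, recipient = Idris. Fact (4) matches that background with setting = in the basement — refutes (i).
Summary (ii) focuses "the deposition" (the thing); background agent = Fatima, recipient = Idris, setting = in the foyer. No fact matches that background with a different thing, so 0.

4, 0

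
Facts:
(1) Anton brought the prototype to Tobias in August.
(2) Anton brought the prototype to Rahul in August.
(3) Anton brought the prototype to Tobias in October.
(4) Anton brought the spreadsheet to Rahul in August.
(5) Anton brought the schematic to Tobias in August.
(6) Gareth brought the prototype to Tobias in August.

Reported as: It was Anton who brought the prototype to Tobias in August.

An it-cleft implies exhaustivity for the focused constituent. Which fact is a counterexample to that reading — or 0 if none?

6

Focus of the cleft: "Anton" (the agent). Presupposed background: thing = the prototype, recipient = Tobias, setting = in August.
Exhaustivity: Anton is the only agent satisfying that background.
Fact (6) shares the background but with agent = Gareth; exhaustivity is violated.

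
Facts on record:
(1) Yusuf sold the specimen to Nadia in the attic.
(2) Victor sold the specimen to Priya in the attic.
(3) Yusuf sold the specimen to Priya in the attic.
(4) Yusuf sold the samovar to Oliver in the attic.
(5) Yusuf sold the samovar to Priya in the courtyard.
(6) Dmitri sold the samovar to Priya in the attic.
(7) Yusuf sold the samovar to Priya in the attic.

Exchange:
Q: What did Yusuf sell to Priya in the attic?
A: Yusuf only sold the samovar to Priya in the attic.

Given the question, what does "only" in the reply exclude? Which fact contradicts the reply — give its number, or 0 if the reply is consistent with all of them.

Answering "What did ...?" puts focus on the thing — here, "the samovar".
So "only" ranges over things; the rest (agent = Yusuf, recipient = Priya, setting = in the attic) is presupposed.
Fact (3) shares the background with a different thing (the specimen) — counterexample.
(Fact (4) would refute a reading with focus on the recipient — but that is not what the question asks.)

3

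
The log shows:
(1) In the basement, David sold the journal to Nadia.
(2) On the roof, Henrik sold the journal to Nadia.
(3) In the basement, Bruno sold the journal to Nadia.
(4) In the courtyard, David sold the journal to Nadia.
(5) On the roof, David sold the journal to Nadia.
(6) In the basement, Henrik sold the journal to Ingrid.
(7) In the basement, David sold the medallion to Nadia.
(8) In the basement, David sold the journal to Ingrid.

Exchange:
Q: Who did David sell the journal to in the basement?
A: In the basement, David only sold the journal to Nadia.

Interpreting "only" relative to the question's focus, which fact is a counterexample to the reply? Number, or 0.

The question "Who did ... to ...?" targets the recipient, so in the reply the focus falls on "Nadia".
So "only" ranges over recipients; the rest (David as agent and the journal as thing and in the basement as setting) is presupposed.
Fact (8) shares the background with a different recipient (Ingrid) — counterexample.
(Fact (7) would refute a reading with focus on the thing — but that is not what the question asks.)

8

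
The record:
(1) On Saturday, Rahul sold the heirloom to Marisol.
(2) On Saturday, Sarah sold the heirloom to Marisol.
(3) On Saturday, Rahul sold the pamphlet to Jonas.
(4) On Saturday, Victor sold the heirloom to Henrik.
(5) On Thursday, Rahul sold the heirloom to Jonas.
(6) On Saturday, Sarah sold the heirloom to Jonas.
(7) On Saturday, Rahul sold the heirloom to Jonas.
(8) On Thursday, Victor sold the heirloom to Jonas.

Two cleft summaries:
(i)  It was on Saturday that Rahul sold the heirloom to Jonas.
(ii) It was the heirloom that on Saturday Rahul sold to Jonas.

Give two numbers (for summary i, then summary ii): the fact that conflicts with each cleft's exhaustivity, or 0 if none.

5, 3

(i): focus "on Saturday". Looking for agent = Rahul, thing = the heirloom, recipient = Jonas with some other setting — fact (5) has on Thursday there. Refuted.
(ii): focus "the heirloom". Looking for agent = Rahul, recipient = Jonas, setting = on Saturday with some other thing — fact (3) has the pamphlet there. Refuted.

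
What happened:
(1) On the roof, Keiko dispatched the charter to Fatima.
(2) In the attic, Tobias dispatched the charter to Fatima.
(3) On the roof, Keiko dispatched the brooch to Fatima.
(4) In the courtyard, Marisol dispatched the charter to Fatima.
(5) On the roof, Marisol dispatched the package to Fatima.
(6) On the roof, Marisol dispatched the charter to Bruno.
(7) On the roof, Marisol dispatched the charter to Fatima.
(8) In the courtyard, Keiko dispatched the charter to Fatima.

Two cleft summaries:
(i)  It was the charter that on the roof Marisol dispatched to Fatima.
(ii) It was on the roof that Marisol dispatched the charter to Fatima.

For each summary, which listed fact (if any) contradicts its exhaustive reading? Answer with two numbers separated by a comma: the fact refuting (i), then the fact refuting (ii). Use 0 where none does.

5, 4

(i): focus "the charter". Looking for Marisol as agent and Fatima as recipient and on the roof as setting with some other thing — fact (5) has the package there. Refuted.
(ii): focus "on the roof". Looking for Marisol as agent and the charter as thing and Fatima as recipient with some other setting — fact (4) has in the courtyard there. Refuted.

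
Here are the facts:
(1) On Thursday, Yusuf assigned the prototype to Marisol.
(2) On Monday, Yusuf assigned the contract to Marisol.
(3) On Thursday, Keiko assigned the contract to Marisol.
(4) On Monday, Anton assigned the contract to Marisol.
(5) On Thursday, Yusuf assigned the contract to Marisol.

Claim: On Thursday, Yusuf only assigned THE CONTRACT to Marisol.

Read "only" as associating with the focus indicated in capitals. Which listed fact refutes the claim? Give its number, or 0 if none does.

1

Focus (in capitals) is "the contract" — the thing. "Only" excludes alternative things while holding fixed same agent, recipient, setting (Yusuf / Marisol / on Thursday).
Fact (1) shares the background but differs in thing (the prototype) — a counterexample.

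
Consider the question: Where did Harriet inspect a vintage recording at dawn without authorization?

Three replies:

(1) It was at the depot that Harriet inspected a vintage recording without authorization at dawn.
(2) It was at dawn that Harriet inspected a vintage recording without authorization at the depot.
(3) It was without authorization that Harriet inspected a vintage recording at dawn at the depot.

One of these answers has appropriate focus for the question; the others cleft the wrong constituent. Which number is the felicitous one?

The question word "where" targets the location.
Option (1) clefts "at the depot" — that matches what the question asks about.
Option (2) clefts "at dawn" — the time, not what was asked.
Option (3) clefts "without authorization" — the manner, not what was asked.
So the congruent reply is (1).

1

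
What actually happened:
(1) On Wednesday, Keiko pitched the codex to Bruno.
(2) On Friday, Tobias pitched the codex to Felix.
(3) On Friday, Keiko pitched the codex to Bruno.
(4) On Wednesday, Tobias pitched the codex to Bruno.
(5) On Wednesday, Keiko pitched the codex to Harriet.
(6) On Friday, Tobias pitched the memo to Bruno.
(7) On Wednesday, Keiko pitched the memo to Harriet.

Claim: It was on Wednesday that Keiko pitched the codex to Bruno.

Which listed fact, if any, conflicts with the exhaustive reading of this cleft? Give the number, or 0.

3

Focus of the cleft: "on Wednesday" (the setting). Presupposed background: Keiko as agent and the codex as thing and Bruno as recipient.
Exhaustivity: on Wednesday is the only setting satisfying that background.
But fact (3) also has Keiko as agent and the codex as thing and Bruno as recipient, with setting = on Friday — so the exhaustive reading fails.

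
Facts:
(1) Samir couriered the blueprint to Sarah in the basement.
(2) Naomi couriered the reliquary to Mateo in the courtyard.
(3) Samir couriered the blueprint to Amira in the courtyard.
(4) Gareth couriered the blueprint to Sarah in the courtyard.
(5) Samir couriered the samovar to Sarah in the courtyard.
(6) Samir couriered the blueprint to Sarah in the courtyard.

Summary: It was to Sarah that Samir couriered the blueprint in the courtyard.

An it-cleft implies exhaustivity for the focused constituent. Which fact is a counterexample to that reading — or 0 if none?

3

The cleft puts "Sarah" in focus and presupposes the open proposition with agent = Samir, thing = the blueprint, setting = in the courtyard.
Exhaustivity: Sarah is the only recipient satisfying that background.
But fact (3) also has agent = Samir, thing = the blueprint, setting = in the courtyard, with recipient = Amira — so the exhaustive reading fails.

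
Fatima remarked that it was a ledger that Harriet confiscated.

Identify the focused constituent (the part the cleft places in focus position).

a ledger

In an it-cleft "It was X that/who ...", the clefted constituent X is the focus; the that/who-clause expresses the presupposed open proposition.
Here the focus is "a ledger". The backgrounded (presupposed) material includes "Harriet".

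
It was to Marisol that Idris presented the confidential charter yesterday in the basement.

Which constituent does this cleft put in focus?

In an it-cleft "It was X that/who ...", the clefted constituent X is the focus; the that/who-clause expresses the presupposed open proposition.
Here the focus is "to Marisol". The backgrounded (presupposed) material includes "Idris", "the confidential charter", "yesterday" and "in the basement".

to Marisol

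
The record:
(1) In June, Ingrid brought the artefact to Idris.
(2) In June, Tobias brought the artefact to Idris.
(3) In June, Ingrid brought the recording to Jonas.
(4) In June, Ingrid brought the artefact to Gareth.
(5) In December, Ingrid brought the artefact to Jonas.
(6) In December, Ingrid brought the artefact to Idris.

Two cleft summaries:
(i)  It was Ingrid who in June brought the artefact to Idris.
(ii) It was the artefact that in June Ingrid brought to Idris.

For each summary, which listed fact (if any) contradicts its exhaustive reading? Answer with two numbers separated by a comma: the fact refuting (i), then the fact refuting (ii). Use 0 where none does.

2, 0

Summary (i) focuses "Ingrid" (the agent); background thing = the artefact, recipient = Idris, setting = in June. Fact (2) matches that background with agent = Tobias — refutes (i).
Summary (ii) focuses "the artefact" (the thing); background agent = Ingrid, recipient = Idris, setting = in June. No fact matches that background with a different thing, so 0.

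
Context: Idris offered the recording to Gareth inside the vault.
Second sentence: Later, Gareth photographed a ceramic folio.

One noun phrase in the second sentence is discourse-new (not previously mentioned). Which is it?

a ceramic folio

"Gareth" in the second sentence is given — already mentioned in the context.
"a ceramic folio" has no antecedent in the context; it is discourse-new (the indefinite article also signals a new referent).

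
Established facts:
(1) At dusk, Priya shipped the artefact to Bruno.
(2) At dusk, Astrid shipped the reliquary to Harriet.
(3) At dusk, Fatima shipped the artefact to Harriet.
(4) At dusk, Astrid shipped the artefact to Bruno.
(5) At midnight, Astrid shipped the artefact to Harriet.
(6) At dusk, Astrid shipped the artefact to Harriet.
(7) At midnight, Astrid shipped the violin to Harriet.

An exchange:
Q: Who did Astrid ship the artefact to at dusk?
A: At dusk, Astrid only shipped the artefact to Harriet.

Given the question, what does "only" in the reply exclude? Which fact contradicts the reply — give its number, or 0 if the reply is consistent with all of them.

The question "Who did ... to ...?" targets the recipient, so in the reply the focus falls on "Harriet".
"Only" then excludes alternative recipients while the background — agent = Astrid, thing = the artefact, setting = at dusk — is held fixed.
Fact (4) shares the background with a different recipient (Bruno) — counterexample.
(Fact (5) would refute a reading with focus on the setting — but that is not what the question asks.)

4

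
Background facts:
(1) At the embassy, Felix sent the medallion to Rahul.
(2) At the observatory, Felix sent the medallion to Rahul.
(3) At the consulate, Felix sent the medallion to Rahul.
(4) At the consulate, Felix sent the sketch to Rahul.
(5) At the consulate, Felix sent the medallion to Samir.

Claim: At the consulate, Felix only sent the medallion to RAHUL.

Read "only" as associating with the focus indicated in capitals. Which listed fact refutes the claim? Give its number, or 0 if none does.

Focus (in capitals) is "Rahul" — the recipient. "Only" excludes alternative recipients while holding fixed agent = Felix, thing = the medallion, setting = at the consulate.
Fact (5) shares the background but differs in recipient (Samir) — a counterexample.

5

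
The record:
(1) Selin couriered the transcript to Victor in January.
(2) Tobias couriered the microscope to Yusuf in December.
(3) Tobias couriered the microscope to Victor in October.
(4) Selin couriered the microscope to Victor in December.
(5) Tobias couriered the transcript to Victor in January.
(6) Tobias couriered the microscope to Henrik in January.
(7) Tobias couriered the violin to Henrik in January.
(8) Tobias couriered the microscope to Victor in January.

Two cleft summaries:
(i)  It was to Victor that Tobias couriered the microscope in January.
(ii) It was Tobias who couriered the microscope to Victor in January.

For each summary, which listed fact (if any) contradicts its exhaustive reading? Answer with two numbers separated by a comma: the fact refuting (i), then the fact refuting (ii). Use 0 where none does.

6, 0

(i): focus "Victor". Looking for Tobias as agent and the microscope as thing and in January as setting with some other recipient — fact (6) has Henrik there. Refuted.
(ii): focus "Tobias". No fact shares the microscope as thing and Victor as recipient and in January as setting with a different agent. 0.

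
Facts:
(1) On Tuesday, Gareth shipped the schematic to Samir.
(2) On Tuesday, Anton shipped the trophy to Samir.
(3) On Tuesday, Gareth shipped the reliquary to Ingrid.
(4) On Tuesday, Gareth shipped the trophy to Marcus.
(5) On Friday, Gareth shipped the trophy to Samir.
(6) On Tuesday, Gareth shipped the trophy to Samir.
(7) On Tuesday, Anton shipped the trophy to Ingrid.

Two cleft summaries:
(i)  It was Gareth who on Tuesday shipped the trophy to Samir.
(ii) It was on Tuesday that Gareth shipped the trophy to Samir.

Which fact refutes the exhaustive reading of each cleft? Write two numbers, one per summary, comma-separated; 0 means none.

2, 5

Summary (i) focuses "Gareth" (the agent); background thing = the trophy, recipient = Samir, setting = on Tuesday. Fact (2) matches that background with agent = Anton — refutes (i).
Summary (ii) focuses "on Tuesday" (the setting); background agent = Gareth, thing = the trophy, recipient = Samir. Fact (5) matches that background with setting = on Friday — refutes (ii).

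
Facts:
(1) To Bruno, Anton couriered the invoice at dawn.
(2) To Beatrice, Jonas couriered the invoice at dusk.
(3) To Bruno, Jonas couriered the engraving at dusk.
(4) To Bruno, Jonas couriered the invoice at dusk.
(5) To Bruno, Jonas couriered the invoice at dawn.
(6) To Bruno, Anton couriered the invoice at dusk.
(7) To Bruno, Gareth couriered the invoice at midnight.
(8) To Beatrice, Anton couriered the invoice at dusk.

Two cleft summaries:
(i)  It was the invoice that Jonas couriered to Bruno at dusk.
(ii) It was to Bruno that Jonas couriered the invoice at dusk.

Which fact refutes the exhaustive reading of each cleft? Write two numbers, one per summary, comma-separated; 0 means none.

3, 2

Summary (i) focuses "the invoice" (the thing); background Jonas as agent and Bruno as recipient and at dusk as setting. Fact (3) matches that background with thing = the engraving — refutes (i).
Summary (ii) focuses "Bruno" (the recipient); background Jonas as agent and the invoice as thing and at dusk as setting. Fact (2) matches that background with recipient = Beatrice — refutes (ii).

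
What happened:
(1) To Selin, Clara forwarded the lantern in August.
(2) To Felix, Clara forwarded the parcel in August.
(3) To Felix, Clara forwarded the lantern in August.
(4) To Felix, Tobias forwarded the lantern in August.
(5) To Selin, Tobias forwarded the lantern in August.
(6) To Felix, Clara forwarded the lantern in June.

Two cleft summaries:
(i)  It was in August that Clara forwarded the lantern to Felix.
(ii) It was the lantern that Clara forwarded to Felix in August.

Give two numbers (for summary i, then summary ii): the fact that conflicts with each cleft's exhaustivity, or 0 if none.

6, 2

Summary (i) focuses "in August" (the setting); background same agent, thing, recipient (Clara / the lantern / Felix). Fact (6) matches that background with setting = in June — refutes (i).
Summary (ii) focuses "the lantern" (the thing); background same agent, recipient, setting (Clara / Felix / in August). Fact (2) matches that background with thing = the parcel — refutes (ii).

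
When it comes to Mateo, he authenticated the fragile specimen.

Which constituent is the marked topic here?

Mateo

The construction explicitly marks "Mateo" as what the sentence is about — the topic.
The remainder of the clause is the comment (what is said about the topic).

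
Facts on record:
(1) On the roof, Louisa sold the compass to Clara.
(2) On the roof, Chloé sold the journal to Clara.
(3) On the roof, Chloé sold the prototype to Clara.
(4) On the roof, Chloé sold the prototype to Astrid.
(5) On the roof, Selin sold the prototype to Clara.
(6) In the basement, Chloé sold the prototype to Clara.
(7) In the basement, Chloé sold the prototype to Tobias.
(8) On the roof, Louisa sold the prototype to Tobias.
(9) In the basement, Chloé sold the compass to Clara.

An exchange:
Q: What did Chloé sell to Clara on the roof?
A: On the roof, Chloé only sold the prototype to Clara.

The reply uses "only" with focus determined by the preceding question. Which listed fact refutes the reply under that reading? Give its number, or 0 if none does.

The question "What did ...?" targets the thing, so in the reply the focus falls on "the prototype".
So "only" ranges over things; the rest (Chloé as agent and Clara as recipient and on the roof as setting) is presupposed.
Fact (2) keeps Chloé as agent and Clara as recipient and on the roof as setting but has thing = the journal; that refutes the reply.
(Fact (6) would refute a reading with focus on the setting — but that is not what the question asks.)

2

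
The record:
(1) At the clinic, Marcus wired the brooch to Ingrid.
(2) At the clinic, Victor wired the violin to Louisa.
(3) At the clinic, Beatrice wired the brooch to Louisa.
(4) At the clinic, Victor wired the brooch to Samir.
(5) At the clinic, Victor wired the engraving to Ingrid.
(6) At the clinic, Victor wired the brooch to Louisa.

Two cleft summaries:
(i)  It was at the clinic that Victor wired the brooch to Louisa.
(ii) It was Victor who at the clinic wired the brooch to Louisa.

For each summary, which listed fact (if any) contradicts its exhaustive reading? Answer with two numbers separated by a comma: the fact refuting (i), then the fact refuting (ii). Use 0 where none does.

(i): focus "at the clinic". No fact shares Victor as agent and the brooch as thing and Louisa as recipient with a different setting. 0.
(ii): focus "Victor". Looking for the brooch as thing and Louisa as recipient and at the clinic as setting with some other agent — fact (3) has Beatrice there. Refuted.

0, 3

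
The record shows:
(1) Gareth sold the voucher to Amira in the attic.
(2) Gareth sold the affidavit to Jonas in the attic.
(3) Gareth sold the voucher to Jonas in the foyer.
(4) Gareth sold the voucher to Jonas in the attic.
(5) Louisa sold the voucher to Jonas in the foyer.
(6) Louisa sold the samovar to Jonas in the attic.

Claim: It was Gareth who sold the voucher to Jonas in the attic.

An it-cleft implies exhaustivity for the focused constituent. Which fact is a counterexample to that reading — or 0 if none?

The cleft puts "Gareth" in focus and presupposes the open proposition with same thing, recipient, setting (the voucher / Jonas / in the attic).
The exhaustive reading says no other agent fits that background.
No listed fact matches the background with a different agent. Exhaustivity holds.

0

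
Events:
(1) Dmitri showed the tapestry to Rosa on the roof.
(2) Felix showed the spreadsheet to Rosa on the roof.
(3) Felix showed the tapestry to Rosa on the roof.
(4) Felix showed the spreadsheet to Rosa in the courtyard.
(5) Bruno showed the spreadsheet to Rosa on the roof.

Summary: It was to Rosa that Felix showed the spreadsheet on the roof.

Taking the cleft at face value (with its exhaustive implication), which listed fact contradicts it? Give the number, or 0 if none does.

0

The cleft puts "Rosa" in focus and presupposes the open proposition with Felix as agent and the spreadsheet as thing and on the roof as setting.
Exhaustivity: Rosa is the only recipient satisfying that background.
Every other fact differs from the presupposition on some backgrounded slot, so none challenges the exhaustivity.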